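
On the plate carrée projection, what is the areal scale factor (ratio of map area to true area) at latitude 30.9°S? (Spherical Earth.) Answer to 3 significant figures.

1.17

In the plate carrée (x = Rλ, y = Rφ), meridians are true-scale (h = 1) and parallels are stretched by k = sec φ.
Areal scale = h·k = 1 × sec φ; at 30.9°, h = 1.000, k = 1.165, so h·k = 1.165.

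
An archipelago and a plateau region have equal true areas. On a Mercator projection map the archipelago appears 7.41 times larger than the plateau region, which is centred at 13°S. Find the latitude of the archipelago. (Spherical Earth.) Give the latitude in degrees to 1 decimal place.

69.0°

On Mercator, (apparent₁)/(apparent₂) = sec²φ₁ / sec²φ₂ when true areas are equal.
cos²φ₂ / cos²φ₁ = 7.41  ⇒  cos φ₁ = cos 13° / √7.41 = 0.9744/2.722 = 0.3579.
φ₁ = arccos(0.3579) ≈ 69.0°.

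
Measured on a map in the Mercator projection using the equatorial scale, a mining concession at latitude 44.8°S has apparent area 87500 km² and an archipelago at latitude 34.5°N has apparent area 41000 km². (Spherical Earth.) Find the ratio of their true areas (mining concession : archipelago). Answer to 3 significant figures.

Since Mercator area scale is 1/cos²φ, the true area equals the apparent area multiplied by cos²φ.
True area of mining concession: 87500 × cos²(44.8°) = 87500 × 0.5035 = 44060 km².
True area of archipelago: 41000 × cos²(34.5°) = 41000 × 0.6792 = 27850 km².
Ratio = 44060 / 27850 ≈ 1.58.

1.58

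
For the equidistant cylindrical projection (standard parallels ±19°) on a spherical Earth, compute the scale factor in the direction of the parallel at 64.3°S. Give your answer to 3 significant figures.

The equidistant cylindrical projection with φ₀ = 19° has h = 1 (meridians true) and k = cos φ₀ / cos φ along parallels.
k = cos 19° / cos 64.3° = 0.9455/0.4337 = 2.180.

2.18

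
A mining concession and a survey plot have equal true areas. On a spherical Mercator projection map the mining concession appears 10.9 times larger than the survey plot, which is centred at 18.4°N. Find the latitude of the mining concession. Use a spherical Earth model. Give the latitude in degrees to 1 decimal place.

On Mercator, (apparent₁)/(apparent₂) = sec²φ₁ / sec²φ₂ when true areas are equal.
cos²φ₂ / cos²φ₁ = 10.9  ⇒  cos φ₁ = cos 18.4° / √10.9 = 0.9489/3.302 = 0.2874.
φ₁ = arccos(0.2874) ≈ 73.3°.

73.3°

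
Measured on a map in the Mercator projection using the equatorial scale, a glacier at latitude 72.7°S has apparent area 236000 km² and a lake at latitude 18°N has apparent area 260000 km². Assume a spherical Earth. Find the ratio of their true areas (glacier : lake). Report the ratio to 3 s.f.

0.0887

Since Mercator area scale is 1/cos²φ, the true area equals the apparent area multiplied by cos²φ.
True area of glacier: 236000 × cos²(72.7°) = 236000 × 0.08843 = 20870 km².
True area of lake: 260000 × cos²(18°) = 260000 × 0.9045 = 235200 km².
Ratio = 20870 / 235200 ≈ 0.0887.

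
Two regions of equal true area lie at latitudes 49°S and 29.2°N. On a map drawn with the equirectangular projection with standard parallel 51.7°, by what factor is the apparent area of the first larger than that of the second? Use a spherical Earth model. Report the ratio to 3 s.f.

With standard parallel φ₀ = 51.7°, the equirectangular projection gives x = Rλ cos φ₀, y = Rφ, so h = 1 and k = cos 51.7° / cos φ.
Areal scale at 49°: h·k = 1.000 × 0.9447 = 0.9447.
Areal scale at 29.2°: h·k = 1.000 × 0.7100 = 0.7100.
Ratio = 0.9447/0.7100 ≈ 1.33.

1.33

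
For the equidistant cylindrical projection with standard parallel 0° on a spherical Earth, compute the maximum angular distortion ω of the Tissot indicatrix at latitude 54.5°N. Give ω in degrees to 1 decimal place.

In the plate carrée (x = Rλ, y = Rφ), meridians are true-scale (h = 1) and parallels are stretched by k = sec φ.
At 54.5°: h = 1.000, k = 1.722; principal scales a = 1.722, b = 1.000.
sin(ω/2) = (a − b)/(a + b) = 0.7221/2.722 = 0.2653, so ω = 2 arcsin(0.2653) ≈ 30.8°.

30.8°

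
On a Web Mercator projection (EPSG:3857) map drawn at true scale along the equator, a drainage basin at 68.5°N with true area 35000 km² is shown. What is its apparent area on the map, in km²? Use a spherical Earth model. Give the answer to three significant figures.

Mercator is conformal, so the point scale is isotropic: h = k = sec φ = 1/cos φ.
Areal scale = k² = sec²φ = 1/cos²(68.5°) = 1/0.3665² = 7.445.
Apparent area = 35000 × 7.445 ≈ 261000 km².

261000 km²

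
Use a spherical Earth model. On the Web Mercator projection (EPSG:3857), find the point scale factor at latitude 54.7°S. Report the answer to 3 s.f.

1.73

For Mercator, h = k = sec φ (a conformal cylindrical projection has a single point scale, 1/cos φ).
k = 1/cos 54.7° = 1/0.5779 = 1.731.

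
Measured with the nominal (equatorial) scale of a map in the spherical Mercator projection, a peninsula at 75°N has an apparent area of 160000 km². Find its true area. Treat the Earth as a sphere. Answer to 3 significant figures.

For Mercator, h = k = sec φ (a conformal cylindrical projection has a single point scale, 1/cos φ).
Areal scale = k² = sec²φ = 1/cos²(75°) = 1/0.2588² = 14.93.
True area = apparent / (areal scale) = 160000 / 14.93 ≈ 10700 km².

10700 km²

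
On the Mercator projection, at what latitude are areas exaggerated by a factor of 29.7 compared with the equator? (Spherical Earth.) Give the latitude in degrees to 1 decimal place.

Mercator areal scale is sec²φ.
sec²φ = 29.7  ⇒  cos²φ = 0.03367  ⇒  cos φ = 0.1835.
φ = arccos(0.1835) ≈ 79.4°.

79.4°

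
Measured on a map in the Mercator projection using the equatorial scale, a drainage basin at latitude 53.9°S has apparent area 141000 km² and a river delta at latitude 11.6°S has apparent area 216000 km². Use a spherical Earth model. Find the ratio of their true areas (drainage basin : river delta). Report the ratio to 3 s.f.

0.236

On Mercator the areal scale is sec²φ, so true area = apparent × cos²φ.
True area of drainage basin: 141000 × cos²(53.9°) = 141000 × 0.3472 = 48950 km².
True area of river delta: 216000 × cos²(11.6°) = 216000 × 0.9596 = 207300 km².
Ratio = 48950 / 207300 ≈ 0.236.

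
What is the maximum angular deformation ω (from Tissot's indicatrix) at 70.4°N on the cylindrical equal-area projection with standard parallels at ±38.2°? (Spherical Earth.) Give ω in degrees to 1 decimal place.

A cylindrical equal-area projection with standard parallel φ₀ has meridian scale h = cos φ / cos φ₀ and parallel scale k = cos φ₀ / cos φ (so areas are preserved, h·k = 1).
At 70.4°: h = 0.4269, k = 2.343; principal scales a = 2.343, b = 0.4269.
sin(ω/2) = (a − b)/(a + b) = 1.916/2.770 = 0.6917, so ω = 2 arcsin(0.6917) ≈ 87.5°.

87.5°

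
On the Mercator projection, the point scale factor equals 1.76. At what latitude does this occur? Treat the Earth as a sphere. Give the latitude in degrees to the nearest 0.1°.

55.4°

Mercator scale is k = sec φ = 1/cos φ.
1/cos φ = 1.76  ⇒  cos φ = 0.5682  ⇒  φ = arccos(0.5682) ≈ 55.4°.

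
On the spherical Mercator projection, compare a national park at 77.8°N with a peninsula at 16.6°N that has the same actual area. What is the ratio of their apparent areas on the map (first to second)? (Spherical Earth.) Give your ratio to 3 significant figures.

Mercator areal scale is sec²φ.
At 77.8°: sec²(77.8°) = 1/0.2113² = 22.39.
At 16.6°: sec²(16.6°) = 1/0.9583² = 1.089.
Ratio = 22.39/1.089 = cos²(16.6°)/cos²(77.8°) ≈ 20.6.

20.6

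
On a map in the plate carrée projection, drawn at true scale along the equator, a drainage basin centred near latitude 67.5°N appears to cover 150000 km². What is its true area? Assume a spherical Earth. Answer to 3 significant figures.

57400 km²

In the plate carrée (x = Rλ, y = Rφ), meridians are true-scale (h = 1) and parallels are stretched by k = sec φ.
Areal scale = h·k = 1 × sec φ; at 67.5°, h = 1.000, k = 2.613, so h·k = 2.613.
True area = apparent / (areal scale) = 150000 / 2.613 ≈ 57400 km².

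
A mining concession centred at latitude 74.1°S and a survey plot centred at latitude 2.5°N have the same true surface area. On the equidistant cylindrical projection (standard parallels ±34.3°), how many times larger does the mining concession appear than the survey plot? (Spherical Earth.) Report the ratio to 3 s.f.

3.65

The equidistant cylindrical projection with φ₀ = 34.3° has h = 1 (meridians true) and k = cos φ₀ / cos φ along parallels.
Areal scale at 74.1°: h·k = 1.000 × 3.015 = 3.015.
Areal scale at 2.5°: h·k = 1.000 × 0.8269 = 0.8269.
Ratio = 3.015/0.8269 ≈ 3.65.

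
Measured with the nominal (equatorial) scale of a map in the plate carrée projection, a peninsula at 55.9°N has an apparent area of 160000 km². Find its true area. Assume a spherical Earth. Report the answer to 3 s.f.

In the plate carrée (x = Rλ, y = Rφ), meridians are true-scale (h = 1) and parallels are stretched by k = sec φ.
Areal scale = h·k = 1 × sec φ; at 55.9°, h = 1.000, k = 1.784, so h·k = 1.784.
True area = apparent / (areal scale) = 160000 / 1.784 ≈ 89700 km².

89700 km²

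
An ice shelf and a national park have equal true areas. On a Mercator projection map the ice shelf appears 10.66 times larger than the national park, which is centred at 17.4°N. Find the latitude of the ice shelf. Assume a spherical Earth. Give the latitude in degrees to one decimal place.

Mercator areal scale is sec²φ, so apparent-area ratio = sec²φ₁ / sec²φ₂ = cos²φ₂ / cos²φ₁.
cos²φ₂ / cos²φ₁ = 10.66  ⇒  cos φ₁ = cos 17.4° / √10.66 = 0.9542/3.265 = 0.2923.
φ₁ = arccos(0.2923) ≈ 73.0°.

73.0°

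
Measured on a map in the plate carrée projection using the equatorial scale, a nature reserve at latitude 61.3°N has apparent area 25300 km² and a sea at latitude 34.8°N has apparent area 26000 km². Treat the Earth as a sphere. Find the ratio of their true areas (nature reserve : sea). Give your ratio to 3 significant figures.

On the plate carrée, areal scale = h·k = 1 × sec φ, so true area = apparent × cos φ.
True area of nature reserve: 25300 × cos(61.3°) = 25300 × 0.4802 = 12150 km².
True area of sea: 26000 × cos(34.8°) = 26000 × 0.8211 = 21350 km².
Ratio = 12150 / 21350 ≈ 0.569.

0.569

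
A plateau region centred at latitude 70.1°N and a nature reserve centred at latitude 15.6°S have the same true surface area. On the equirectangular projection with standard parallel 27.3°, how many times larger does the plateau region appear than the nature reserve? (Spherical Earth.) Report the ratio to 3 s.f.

2.83

In the equirectangular projection with standard parallel φ₀ = 27.3° (x = Rλ cos φ₀, y = Rφ), meridians are true-scale (h = 1) and the parallel scale is k = cos φ₀ / cos φ.
Areal scale at 70.1°: h·k = 1.000 × 2.611 = 2.611.
Areal scale at 15.6°: h·k = 1.000 × 0.9226 = 0.9226.
Ratio = 2.611/0.9226 ≈ 2.83.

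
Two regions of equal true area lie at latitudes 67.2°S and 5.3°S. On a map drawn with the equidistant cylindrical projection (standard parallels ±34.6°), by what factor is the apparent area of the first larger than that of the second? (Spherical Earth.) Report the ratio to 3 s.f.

The equidistant cylindrical projection with φ₀ = 34.6° has h = 1 (meridians true) and k = cos φ₀ / cos φ along parallels.
Areal scale at 67.2°: h·k = 1.000 × 2.124 = 2.124.
Areal scale at 5.3°: h·k = 1.000 × 0.8267 = 0.8267.
Ratio = 2.124/0.8267 ≈ 2.57.

2.57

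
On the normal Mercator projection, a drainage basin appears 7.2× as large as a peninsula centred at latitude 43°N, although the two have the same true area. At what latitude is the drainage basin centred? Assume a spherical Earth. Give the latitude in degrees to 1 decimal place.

74.2°

Mercator areal scale is sec²φ, so apparent-area ratio = sec²φ₁ / sec²φ₂ = cos²φ₂ / cos²φ₁.
cos²φ₂ / cos²φ₁ = 7.2  ⇒  cos φ₁ = cos 43° / √7.2 = 0.7314/2.683 = 0.2726.
φ₁ = arccos(0.2726) ≈ 74.2°.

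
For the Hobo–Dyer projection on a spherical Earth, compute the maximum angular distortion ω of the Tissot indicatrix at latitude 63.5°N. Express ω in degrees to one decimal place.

Hobo–Dyer is a cylindrical equal-area projection with standard parallels at ±37.5°. Cylindrical equal-area (φ₀ = 37.5°): h = cos φ / cos 37.5° along meridians, k = cos 37.5° / cos φ along parallels; h·k = 1.
At 63.5°: h = 0.5624, k = 1.778; principal scales a = 1.778, b = 0.5624.
sin(ω/2) = (a − b)/(a + b) = 1.216/2.340 = 0.5194, so ω = 2 arcsin(0.5194) ≈ 62.6°.

62.6°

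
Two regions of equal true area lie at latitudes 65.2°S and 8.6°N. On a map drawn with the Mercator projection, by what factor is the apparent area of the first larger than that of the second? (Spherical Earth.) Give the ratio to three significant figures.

Mercator areal scale is sec²φ.
At 65.2°: sec²(65.2°) = 1/0.4195² = 5.684.
At 8.6°: sec²(8.6°) = 1/0.9888² = 1.023.
Ratio = 5.684/1.023 = cos²(8.6°)/cos²(65.2°) ≈ 5.56.

5.56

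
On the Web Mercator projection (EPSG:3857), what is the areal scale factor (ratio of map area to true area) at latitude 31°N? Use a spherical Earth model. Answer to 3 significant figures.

1.36

The Mercator projection is conformal; its linear scale factor is the same in every direction and equals sec φ = 1/cos φ.
Areal scale = k² = sec²φ = 1/cos²(31°) = 1/0.8572² = 1.361.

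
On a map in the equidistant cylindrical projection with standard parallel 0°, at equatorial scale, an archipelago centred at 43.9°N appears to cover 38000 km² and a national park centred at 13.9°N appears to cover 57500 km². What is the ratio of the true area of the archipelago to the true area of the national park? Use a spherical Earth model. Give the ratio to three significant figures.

0.491

Plate carrée has h = 1 and k = sec φ, giving areal scale sec φ; true area = (apparent area) · cos φ.
True area of archipelago: 38000 × cos(43.9°) = 38000 × 0.7206 = 27380 km².
True area of national park: 57500 × cos(13.9°) = 57500 × 0.9707 = 55820 km².
Ratio = 27380 / 55820 ≈ 0.491.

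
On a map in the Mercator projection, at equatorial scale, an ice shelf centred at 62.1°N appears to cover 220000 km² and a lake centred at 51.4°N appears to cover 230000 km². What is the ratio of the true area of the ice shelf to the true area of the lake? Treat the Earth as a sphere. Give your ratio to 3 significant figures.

Since Mercator area scale is 1/cos²φ, the true area equals the apparent area multiplied by cos²φ.
True area of ice shelf: 220000 × cos²(62.1°) = 220000 × 0.2190 = 48170 km².
True area of lake: 230000 × cos²(51.4°) = 230000 × 0.3892 = 89520 km².
Ratio = 48170 / 89520 ≈ 0.538.

0.538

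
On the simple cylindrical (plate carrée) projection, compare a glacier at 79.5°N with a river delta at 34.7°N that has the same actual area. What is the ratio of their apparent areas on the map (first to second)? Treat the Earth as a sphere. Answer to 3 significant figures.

4.51

Plate carrée maps x = Rλ, y = Rφ. The meridian scale is h = 1 and the parallel scale is k = 1/cos φ = sec φ.
Areal scale at 79.5°: h·k = 1.000 × 5.487 = 5.487.
Areal scale at 34.7°: h·k = 1.000 × 1.216 = 1.216.
Ratio = 5.487/1.216 ≈ 4.51.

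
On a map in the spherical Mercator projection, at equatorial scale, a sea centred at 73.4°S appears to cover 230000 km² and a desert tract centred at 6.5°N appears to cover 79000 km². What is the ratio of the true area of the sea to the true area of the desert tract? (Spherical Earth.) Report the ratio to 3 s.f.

0.241

Since Mercator area scale is 1/cos²φ, the true area equals the apparent area multiplied by cos²φ.
True area of sea: 230000 × cos²(73.4°) = 230000 × 0.08162 = 18770 km².
True area of desert tract: 79000 × cos²(6.5°) = 79000 × 0.9872 = 77990 km².
Ratio = 18770 / 77990 ≈ 0.241.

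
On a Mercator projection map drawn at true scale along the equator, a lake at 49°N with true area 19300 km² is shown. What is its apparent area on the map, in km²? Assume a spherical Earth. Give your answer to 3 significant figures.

44800 km²

The Mercator projection is conformal; its linear scale factor is the same in every direction and equals sec φ = 1/cos φ.
Areal scale = k² = sec²φ = 1/cos²(49°) = 1/0.6561² = 2.323.
Apparent area = 19300 × 2.323 ≈ 44800 km².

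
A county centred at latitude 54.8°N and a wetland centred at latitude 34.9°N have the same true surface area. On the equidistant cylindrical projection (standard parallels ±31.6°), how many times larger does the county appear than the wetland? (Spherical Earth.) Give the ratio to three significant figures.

1.42

With standard parallel φ₀ = 31.6°, the equirectangular projection gives x = Rλ cos φ₀, y = Rφ, so h = 1 and k = cos 31.6° / cos φ.
Areal scale at 54.8°: h·k = 1.000 × 1.478 = 1.478.
Areal scale at 34.9°: h·k = 1.000 × 1.038 = 1.038.
Ratio = 1.478/1.038 ≈ 1.42.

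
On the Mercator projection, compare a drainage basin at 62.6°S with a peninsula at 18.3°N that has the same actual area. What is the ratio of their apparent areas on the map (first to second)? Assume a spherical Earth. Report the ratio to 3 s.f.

On Mercator, area is exaggerated by sec²φ = 1/cos²φ.
At 62.6°: sec²(62.6°) = 1/0.4602² = 4.722.
At 18.3°: sec²(18.3°) = 1/0.9494² = 1.109.
Ratio = 4.722/1.109 = cos²(18.3°)/cos²(62.6°) ≈ 4.26.

4.26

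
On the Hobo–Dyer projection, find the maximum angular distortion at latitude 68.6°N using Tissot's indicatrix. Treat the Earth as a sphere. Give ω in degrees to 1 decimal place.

81.2°

The Hobo–Dyer projection is cylindrical equal-area with φ₀ = 37.5°. A cylindrical equal-area projection with standard parallel φ₀ has meridian scale h = cos φ / cos φ₀ and parallel scale k = cos φ₀ / cos φ (so areas are preserved, h·k = 1).
At 68.6°: h = 0.4599, k = 2.174; principal scales a = 2.174, b = 0.4599.
sin(ω/2) = (a − b)/(a + b) = 1.714/2.634 = 0.6508, so ω = 2 arcsin(0.6508) ≈ 81.2°.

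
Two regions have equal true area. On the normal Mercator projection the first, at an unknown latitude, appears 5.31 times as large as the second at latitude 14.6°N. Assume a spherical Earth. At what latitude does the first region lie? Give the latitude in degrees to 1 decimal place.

On Mercator, (apparent₁)/(apparent₂) = sec²φ₁ / sec²φ₂ when true areas are equal.
cos²φ₂ / cos²φ₁ = 5.31  ⇒  cos φ₁ = cos 14.6° / √5.31 = 0.9677/2.304 = 0.4200.
φ₁ = arccos(0.4200) ≈ 65.2°.

65.2°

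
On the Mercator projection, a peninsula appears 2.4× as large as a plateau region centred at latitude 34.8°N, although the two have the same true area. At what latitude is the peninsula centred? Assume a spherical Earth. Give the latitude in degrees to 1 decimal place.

58.0°

Mercator areal scale is sec²φ, so apparent-area ratio = sec²φ₁ / sec²φ₂ = cos²φ₂ / cos²φ₁.
cos²φ₂ / cos²φ₁ = 2.4  ⇒  cos φ₁ = cos 34.8° / √2.4 = 0.8211/1.549 = 0.5300.
φ₁ = arccos(0.5300) ≈ 58.0°.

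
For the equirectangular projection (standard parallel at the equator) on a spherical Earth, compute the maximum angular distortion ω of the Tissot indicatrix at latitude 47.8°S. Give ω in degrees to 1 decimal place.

In the plate carrée (x = Rλ, y = Rφ), meridians are true-scale (h = 1) and parallels are stretched by k = sec φ.
At 47.8°: h = 1.000, k = 1.489; principal scales a = 1.489, b = 1.000.
sin(ω/2) = (a − b)/(a + b) = 0.4887/2.489 = 0.1964, so ω = 2 arcsin(0.1964) ≈ 22.6°.

22.6°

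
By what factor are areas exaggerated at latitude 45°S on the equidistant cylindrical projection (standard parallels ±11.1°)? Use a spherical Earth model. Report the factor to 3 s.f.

1.39

The equidistant cylindrical projection with φ₀ = 11.1° has h = 1 (meridians true) and k = cos φ₀ / cos φ along parallels.
Areal scale = h·k = 1 × cos φ₀ / cos φ; at 45°, h = 1.000, k = 1.388, so h·k = 1.388.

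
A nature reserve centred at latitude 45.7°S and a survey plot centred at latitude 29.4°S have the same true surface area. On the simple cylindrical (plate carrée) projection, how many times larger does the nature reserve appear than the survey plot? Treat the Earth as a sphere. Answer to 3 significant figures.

1.25

For the equirectangular projection with φ₀ = 0 (plate carrée), h = 1 along meridians and k = sec φ along parallels.
Areal scale at 45.7°: h·k = 1.000 × 1.432 = 1.432.
Areal scale at 29.4°: h·k = 1.000 × 1.148 = 1.148.
Ratio = 1.432/1.148 ≈ 1.25.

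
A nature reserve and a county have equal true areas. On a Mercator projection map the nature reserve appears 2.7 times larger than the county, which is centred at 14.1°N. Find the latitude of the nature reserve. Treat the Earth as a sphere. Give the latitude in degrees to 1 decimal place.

53.8°

For equal true areas on Mercator, apparent areas scale as sec²φ, so the ratio is cos²φ₂ / cos²φ₁.
cos²φ₂ / cos²φ₁ = 2.7  ⇒  cos φ₁ = cos 14.1° / √2.7 = 0.9699/1.643 = 0.5902.
φ₁ = arccos(0.5902) ≈ 53.8°.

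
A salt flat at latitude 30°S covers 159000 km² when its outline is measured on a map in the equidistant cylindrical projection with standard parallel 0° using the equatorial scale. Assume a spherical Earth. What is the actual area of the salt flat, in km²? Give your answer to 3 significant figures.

For the equirectangular projection with φ₀ = 0 (plate carrée), h = 1 along meridians and k = sec φ along parallels.
Areal scale = h·k = 1 × sec φ; at 30°, h = 1.000, k = 1.155, so h·k = 1.155.
True area = apparent / (areal scale) = 159000 / 1.155 ≈ 138000 km².

138000 km²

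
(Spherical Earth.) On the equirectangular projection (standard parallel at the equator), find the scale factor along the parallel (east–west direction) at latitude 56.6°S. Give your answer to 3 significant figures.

1.82

For the equirectangular projection with φ₀ = 0 (plate carrée), h = 1 along meridians and k = sec φ along parallels.
k = 1/cos 56.6° = 1/0.5505 = 1.817.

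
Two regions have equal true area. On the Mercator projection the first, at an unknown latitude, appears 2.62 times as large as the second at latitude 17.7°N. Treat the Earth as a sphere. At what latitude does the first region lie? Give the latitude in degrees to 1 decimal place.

Mercator areal scale is sec²φ, so apparent-area ratio = sec²φ₁ / sec²φ₂ = cos²φ₂ / cos²φ₁.
cos²φ₂ / cos²φ₁ = 2.62  ⇒  cos φ₁ = cos 17.7° / √2.62 = 0.9527/1.619 = 0.5886.
φ₁ = arccos(0.5886) ≈ 53.9°.

53.9°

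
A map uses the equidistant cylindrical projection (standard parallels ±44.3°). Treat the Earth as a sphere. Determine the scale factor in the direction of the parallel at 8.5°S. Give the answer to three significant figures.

The equidistant cylindrical projection with φ₀ = 44.3° has h = 1 (meridians true) and k = cos φ₀ / cos φ along parallels.
k = cos 44.3° / cos 8.5° = 0.7157/0.9890 = 0.7236.

0.724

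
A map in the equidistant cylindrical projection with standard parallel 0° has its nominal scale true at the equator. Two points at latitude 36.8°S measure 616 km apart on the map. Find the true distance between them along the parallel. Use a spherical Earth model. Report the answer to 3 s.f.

493 km

In the plate carrée (x = Rλ, y = Rφ), meridians are true-scale (h = 1) and parallels are stretched by k = sec φ.
Along the parallel at 36.8°, map distances are exaggerated by k = sec 36.8° = 1.249.
True distance = 616 / 1.249 = 616 × cos 36.8° ≈ 493 km.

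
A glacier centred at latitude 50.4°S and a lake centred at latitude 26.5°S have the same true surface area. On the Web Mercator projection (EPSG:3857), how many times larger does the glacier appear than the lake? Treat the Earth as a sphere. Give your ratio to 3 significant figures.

On Mercator, area is exaggerated by sec²φ = 1/cos²φ.
At 50.4°: sec²(50.4°) = 1/0.6374² = 2.461.
At 26.5°: sec²(26.5°) = 1/0.8949² = 1.249.
Ratio = 2.461/1.249 = cos²(26.5°)/cos²(50.4°) ≈ 1.97.

1.97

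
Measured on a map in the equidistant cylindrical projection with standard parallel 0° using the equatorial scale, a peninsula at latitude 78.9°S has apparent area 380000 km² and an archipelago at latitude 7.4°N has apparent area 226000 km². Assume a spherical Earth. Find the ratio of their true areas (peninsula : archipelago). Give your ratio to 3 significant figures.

Plate carrée has h = 1 and k = sec φ, giving areal scale sec φ; true area = (apparent area) · cos φ.
True area of peninsula: 380000 × cos(78.9°) = 380000 × 0.1925 = 73160 km².
True area of archipelago: 226000 × cos(7.4°) = 226000 × 0.9917 = 224100 km².
Ratio = 73160 / 224100 ≈ 0.326.

0.326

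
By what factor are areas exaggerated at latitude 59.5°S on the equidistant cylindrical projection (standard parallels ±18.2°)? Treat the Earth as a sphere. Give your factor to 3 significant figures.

1.87

In the equirectangular projection with standard parallel φ₀ = 18.2° (x = Rλ cos φ₀, y = Rφ), meridians are true-scale (h = 1) and the parallel scale is k = cos φ₀ / cos φ.
Areal scale = h·k = 1 × cos φ₀ / cos φ; at 59.5°, h = 1.000, k = 1.872, so h·k = 1.872.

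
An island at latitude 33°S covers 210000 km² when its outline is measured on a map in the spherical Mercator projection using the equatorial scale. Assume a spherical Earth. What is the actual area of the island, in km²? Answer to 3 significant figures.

148000 km²

Mercator is conformal, so the point scale is isotropic: h = k = sec φ = 1/cos φ.
Areal scale = k² = sec²φ = 1/cos²(33°) = 1/0.8387² = 1.422.
True area = apparent / (areal scale) = 210000 / 1.422 ≈ 148000 km².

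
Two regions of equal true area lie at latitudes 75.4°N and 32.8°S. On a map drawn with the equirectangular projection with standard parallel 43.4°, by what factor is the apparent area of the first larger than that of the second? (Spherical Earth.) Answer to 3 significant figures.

3.33

The equidistant cylindrical projection with φ₀ = 43.4° has h = 1 (meridians true) and k = cos φ₀ / cos φ along parallels.
Areal scale at 75.4°: h·k = 1.000 × 2.882 = 2.882.
Areal scale at 32.8°: h·k = 1.000 × 0.8644 = 0.8644.
Ratio = 2.882/0.8644 ≈ 3.33.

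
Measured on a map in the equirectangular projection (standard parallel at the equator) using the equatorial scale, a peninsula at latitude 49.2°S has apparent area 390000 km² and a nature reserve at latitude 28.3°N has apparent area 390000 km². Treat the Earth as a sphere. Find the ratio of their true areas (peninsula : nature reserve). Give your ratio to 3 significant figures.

On the plate carrée, areal scale = h·k = 1 × sec φ, so true area = apparent × cos φ.
True area of peninsula: 390000 × cos(49.2°) = 390000 × 0.6534 = 254800 km².
True area of nature reserve: 390000 × cos(28.3°) = 390000 × 0.8805 = 343400 km².
Ratio = 254800 / 343400 ≈ 0.742.

0.742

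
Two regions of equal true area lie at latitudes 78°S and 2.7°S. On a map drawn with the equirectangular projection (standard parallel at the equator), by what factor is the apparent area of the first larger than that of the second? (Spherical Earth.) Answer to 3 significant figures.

4.80

In the plate carrée (x = Rλ, y = Rφ), meridians are true-scale (h = 1) and parallels are stretched by k = sec φ.
Areal scale at 78°: h·k = 1.000 × 4.810 = 4.810.
Areal scale at 2.7°: h·k = 1.000 × 1.001 = 1.001.
Ratio = 4.810/1.001 ≈ 4.80.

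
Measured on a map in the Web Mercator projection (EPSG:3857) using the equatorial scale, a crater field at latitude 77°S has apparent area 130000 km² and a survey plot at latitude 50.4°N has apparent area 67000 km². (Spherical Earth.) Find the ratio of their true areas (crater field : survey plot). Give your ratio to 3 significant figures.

0.242

Mercator's areal exaggeration is sec²φ; hence true area = (apparent area) · cos²φ.
True area of crater field: 130000 × cos²(77°) = 130000 × 0.05060 = 6578 km².
True area of survey plot: 67000 × cos²(50.4°) = 67000 × 0.4063 = 27220 km².
Ratio = 6578 / 27220 ≈ 0.242.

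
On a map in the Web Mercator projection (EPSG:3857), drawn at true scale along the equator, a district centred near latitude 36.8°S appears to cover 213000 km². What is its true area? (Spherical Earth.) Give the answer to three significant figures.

For Mercator, h = k = sec φ (a conformal cylindrical projection has a single point scale, 1/cos φ).
Areal scale = k² = sec²φ = 1/cos²(36.8°) = 1/0.8007² = 1.560.
True area = apparent / (areal scale) = 213000 / 1.560 ≈ 137000 km².

137000 km²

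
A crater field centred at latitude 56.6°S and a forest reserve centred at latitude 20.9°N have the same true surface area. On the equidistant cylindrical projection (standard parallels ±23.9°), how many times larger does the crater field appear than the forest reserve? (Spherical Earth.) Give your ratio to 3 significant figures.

1.70

With standard parallel φ₀ = 23.9°, the equirectangular projection gives x = Rλ cos φ₀, y = Rφ, so h = 1 and k = cos 23.9° / cos φ.
Areal scale at 56.6°: h·k = 1.000 × 1.661 = 1.661.
Areal scale at 20.9°: h·k = 1.000 × 0.9786 = 0.9786.
Ratio = 1.661/0.9786 ≈ 1.70.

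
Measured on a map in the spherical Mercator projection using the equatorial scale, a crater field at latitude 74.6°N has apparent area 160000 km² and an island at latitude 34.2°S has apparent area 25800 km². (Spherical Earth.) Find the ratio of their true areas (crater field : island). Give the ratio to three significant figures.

On Mercator the areal scale is sec²φ, so true area = apparent × cos²φ.
True area of crater field: 160000 × cos²(74.6°) = 160000 × 0.07052 = 11280 km².
True area of island: 25800 × cos²(34.2°) = 25800 × 0.6841 = 17650 km².
Ratio = 11280 / 17650 ≈ 0.639.

0.639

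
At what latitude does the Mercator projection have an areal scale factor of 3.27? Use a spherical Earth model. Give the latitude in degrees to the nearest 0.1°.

Mercator areal scale is sec²φ.
sec²φ = 3.27  ⇒  cos²φ = 0.3058  ⇒  cos φ = 0.5530.
φ = arccos(0.5530) ≈ 56.4°.

56.4°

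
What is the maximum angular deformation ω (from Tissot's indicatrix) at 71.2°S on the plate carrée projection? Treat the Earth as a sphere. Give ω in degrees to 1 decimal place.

61.7°

For the equirectangular projection with φ₀ = 0 (plate carrée), h = 1 along meridians and k = sec φ along parallels.
At 71.2°: h = 1.000, k = 3.103; principal scales a = 3.103, b = 1.000.
sin(ω/2) = (a − b)/(a + b) = 2.103/4.103 = 0.5126, so ω = 2 arcsin(0.5126) ≈ 61.7°.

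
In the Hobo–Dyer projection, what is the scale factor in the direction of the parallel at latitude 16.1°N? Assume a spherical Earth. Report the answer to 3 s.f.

0.826

The Hobo–Dyer projection is cylindrical equal-area with φ₀ = 37.5°. For cylindrical equal-area with standard parallel φ₀, h = cos φ / cos φ₀ and k = cos φ₀ / cos φ, so h·k = 1.
k = cos 37.5° / cos 16.1° = 0.7934/0.9608 = 0.8257.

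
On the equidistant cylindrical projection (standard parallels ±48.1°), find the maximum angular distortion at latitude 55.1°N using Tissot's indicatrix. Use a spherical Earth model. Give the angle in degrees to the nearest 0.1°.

8.9°

The equidistant cylindrical projection with φ₀ = 48.1° has h = 1 (meridians true) and k = cos φ₀ / cos φ along parallels.
At 55.1°: h = 1.000, k = 1.167; principal scales a = 1.167, b = 1.000.
sin(ω/2) = (a − b)/(a + b) = 0.1672/2.167 = 0.07717, so ω = 2 arcsin(0.07717) ≈ 8.9°.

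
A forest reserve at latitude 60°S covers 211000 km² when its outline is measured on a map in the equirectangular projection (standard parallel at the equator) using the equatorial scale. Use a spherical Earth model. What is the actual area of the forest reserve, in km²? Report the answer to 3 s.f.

106000 km²

Plate carrée maps x = Rλ, y = Rφ. The meridian scale is h = 1 and the parallel scale is k = 1/cos φ = sec φ.
Areal scale = h·k = 1 × sec φ; at 60°, h = 1.000, k = 2.000, so h·k = 2.000.
True area = apparent / (areal scale) = 211000 / 2.000 ≈ 106000 km².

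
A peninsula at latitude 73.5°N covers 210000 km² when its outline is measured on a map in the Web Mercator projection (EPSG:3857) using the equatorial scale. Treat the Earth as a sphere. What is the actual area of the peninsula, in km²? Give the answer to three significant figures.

16900 km²

Mercator is conformal, so the point scale is isotropic: h = k = sec φ = 1/cos φ.
Areal scale = k² = sec²φ = 1/cos²(73.5°) = 1/0.2840² = 12.40.
True area = apparent / (areal scale) = 210000 / 12.40 ≈ 16900 km².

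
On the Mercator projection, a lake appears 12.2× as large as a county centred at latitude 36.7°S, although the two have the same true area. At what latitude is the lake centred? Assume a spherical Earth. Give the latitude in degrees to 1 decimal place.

For equal true areas on Mercator, apparent areas scale as sec²φ, so the ratio is cos²φ₂ / cos²φ₁.
cos²φ₂ / cos²φ₁ = 12.2  ⇒  cos φ₁ = cos 36.7° / √12.2 = 0.8018/3.493 = 0.2295.
φ₁ = arccos(0.2295) ≈ 76.7°.

76.7°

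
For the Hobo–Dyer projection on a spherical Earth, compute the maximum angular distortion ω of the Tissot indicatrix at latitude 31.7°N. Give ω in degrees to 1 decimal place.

Hobo–Dyer is a cylindrical equal-area projection with standard parallels at ±37.5°. For cylindrical equal-area with standard parallel φ₀, h = cos φ / cos φ₀ and k = cos φ₀ / cos φ, so h·k = 1.
At 31.7°: h = 1.072, k = 0.9325; principal scales a = 1.072, b = 0.9325.
sin(ω/2) = (a − b)/(a + b) = 0.1400/2.005 = 0.06981, so ω = 2 arcsin(0.06981) ≈ 8.0°.

8.0°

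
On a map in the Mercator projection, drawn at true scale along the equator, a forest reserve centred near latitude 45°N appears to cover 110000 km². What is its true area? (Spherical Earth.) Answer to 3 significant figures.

Mercator is conformal, so the point scale is isotropic: h = k = sec φ = 1/cos φ.
Areal scale = k² = sec²φ = 1/cos²(45°) = 1/0.7071² = 2.000.
True area = apparent / (areal scale) = 110000 / 2.000 ≈ 55000 km².

55000 km²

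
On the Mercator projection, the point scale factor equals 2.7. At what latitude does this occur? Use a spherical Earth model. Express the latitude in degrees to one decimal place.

Mercator scale is k = sec φ = 1/cos φ.
1/cos φ = 2.7  ⇒  cos φ = 0.3704  ⇒  φ = arccos(0.3704) ≈ 68.3°.

68.3°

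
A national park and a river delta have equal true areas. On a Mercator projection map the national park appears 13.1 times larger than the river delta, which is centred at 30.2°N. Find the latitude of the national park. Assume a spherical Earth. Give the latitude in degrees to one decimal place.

Mercator areal scale is sec²φ, so apparent-area ratio = sec²φ₁ / sec²φ₂ = cos²φ₂ / cos²φ₁.
cos²φ₂ / cos²φ₁ = 13.1  ⇒  cos φ₁ = cos 30.2° / √13.1 = 0.8643/3.619 = 0.2388.
φ₁ = arccos(0.2388) ≈ 76.2°.

76.2°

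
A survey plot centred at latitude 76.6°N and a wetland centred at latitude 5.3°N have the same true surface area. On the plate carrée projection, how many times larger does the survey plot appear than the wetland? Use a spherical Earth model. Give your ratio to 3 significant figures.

4.30

Plate carrée maps x = Rλ, y = Rφ. The meridian scale is h = 1 and the parallel scale is k = 1/cos φ = sec φ.
Areal scale at 76.6°: h·k = 1.000 × 4.315 = 4.315.
Areal scale at 5.3°: h·k = 1.000 × 1.004 = 1.004.
Ratio = 4.315/1.004 ≈ 4.30.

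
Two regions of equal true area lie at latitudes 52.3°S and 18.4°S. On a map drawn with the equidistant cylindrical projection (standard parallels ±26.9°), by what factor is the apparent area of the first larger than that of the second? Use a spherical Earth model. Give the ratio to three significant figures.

1.55

The equidistant cylindrical projection with φ₀ = 26.9° has h = 1 (meridians true) and k = cos φ₀ / cos φ along parallels.
Areal scale at 52.3°: h·k = 1.000 × 1.458 = 1.458.
Areal scale at 18.4°: h·k = 1.000 × 0.9398 = 0.9398.
Ratio = 1.458/0.9398 ≈ 1.55.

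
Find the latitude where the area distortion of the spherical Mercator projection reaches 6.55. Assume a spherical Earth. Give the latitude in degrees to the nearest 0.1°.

Mercator areal scale is sec²φ.
sec²φ = 6.55  ⇒  cos²φ = 0.1527  ⇒  cos φ = 0.3907.
φ = arccos(0.3907) ≈ 67.0°.

67.0°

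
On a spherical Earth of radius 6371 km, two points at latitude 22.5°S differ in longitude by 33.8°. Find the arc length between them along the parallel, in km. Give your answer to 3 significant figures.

3470 km

Arc length along a parallel = R cos φ · Δλ (with Δλ in radians).
= 6371 × cos 22.5° × (33.8° × π/180) = 6371 × 0.9239 × 0.5899 ≈ 3470 km.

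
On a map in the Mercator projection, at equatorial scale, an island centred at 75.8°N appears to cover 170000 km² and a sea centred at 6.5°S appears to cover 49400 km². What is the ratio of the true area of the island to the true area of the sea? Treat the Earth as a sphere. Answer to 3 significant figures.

On Mercator the areal scale is sec²φ, so true area = apparent × cos²φ.
True area of island: 170000 × cos²(75.8°) = 170000 × 0.06018 = 10230 km².
True area of sea: 49400 × cos²(6.5°) = 49400 × 0.9872 = 48770 km².
Ratio = 10230 / 48770 ≈ 0.210.

0.210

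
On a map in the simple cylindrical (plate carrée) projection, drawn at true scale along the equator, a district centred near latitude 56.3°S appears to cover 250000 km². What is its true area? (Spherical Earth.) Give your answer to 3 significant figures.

For the equirectangular projection with φ₀ = 0 (plate carrée), h = 1 along meridians and k = sec φ along parallels.
Areal scale = h·k = 1 × sec φ; at 56.3°, h = 1.000, k = 1.802, so h·k = 1.802.
True area = apparent / (areal scale) = 250000 / 1.802 ≈ 139000 km².

139000 km²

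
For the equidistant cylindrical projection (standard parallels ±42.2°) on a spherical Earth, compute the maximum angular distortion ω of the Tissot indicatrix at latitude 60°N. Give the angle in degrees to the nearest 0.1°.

22.4°

With standard parallel φ₀ = 42.2°, the equirectangular projection gives x = Rλ cos φ₀, y = Rφ, so h = 1 and k = cos 42.2° / cos φ.
At 60°: h = 1.000, k = 1.482; principal scales a = 1.482, b = 1.000.
sin(ω/2) = (a − b)/(a + b) = 0.4816/2.482 = 0.1941, so ω = 2 arcsin(0.1941) ≈ 22.4°.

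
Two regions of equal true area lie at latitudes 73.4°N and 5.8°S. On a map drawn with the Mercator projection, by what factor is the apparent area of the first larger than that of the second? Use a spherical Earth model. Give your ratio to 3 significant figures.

12.1

On Mercator, area is exaggerated by sec²φ = 1/cos²φ.
At 73.4°: sec²(73.4°) = 1/0.2857² = 12.25.
At 5.8°: sec²(5.8°) = 1/0.9949² = 1.010.
Ratio = 12.25/1.010 = cos²(5.8°)/cos²(73.4°) ≈ 12.1.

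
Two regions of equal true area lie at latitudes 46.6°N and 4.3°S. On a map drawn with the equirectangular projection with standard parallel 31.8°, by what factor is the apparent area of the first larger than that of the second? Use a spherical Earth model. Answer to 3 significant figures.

1.45

With standard parallel φ₀ = 31.8°, the equirectangular projection gives x = Rλ cos φ₀, y = Rφ, so h = 1 and k = cos 31.8° / cos φ.
Areal scale at 46.6°: h·k = 1.000 × 1.237 = 1.237.
Areal scale at 4.3°: h·k = 1.000 × 0.8523 = 0.8523.
Ratio = 1.237/0.8523 ≈ 1.45.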